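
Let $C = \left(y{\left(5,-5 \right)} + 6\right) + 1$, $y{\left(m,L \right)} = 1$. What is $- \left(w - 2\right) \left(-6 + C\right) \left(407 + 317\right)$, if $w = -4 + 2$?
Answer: $5792$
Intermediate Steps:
$w = -2$
$C = 8$ ($C = \left(1 + 6\right) + 1 = 7 + 1 = 8$)
$- \left(w - 2\right) \left(-6 + C\right) \left(407 + 317\right) = - \left(-2 - 2\right) \left(-6 + 8\right) \left(407 + 317\right) = - \left(-2 - 2\right) 2 \cdot 724 = - \left(-4\right) 2 \cdot 724 = - \left(-8\right) 724 = \left(-1\right) \left(-5792\right) = 5792$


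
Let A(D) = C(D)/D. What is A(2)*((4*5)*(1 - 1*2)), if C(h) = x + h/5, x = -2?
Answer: 16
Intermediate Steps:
C(h) = -2 + h/5
A(D) = (-2 + D/5)/D
A(2)*((4*5)*(1 - 1*2)) = ((⅕)*(-10 + 2)/2)*((4*5)*(1 - 1*2)) = ((⅕)*(½)*(-8))*(20*(1 - 2)) = -16*(-1) = -⅘*(-20) = 16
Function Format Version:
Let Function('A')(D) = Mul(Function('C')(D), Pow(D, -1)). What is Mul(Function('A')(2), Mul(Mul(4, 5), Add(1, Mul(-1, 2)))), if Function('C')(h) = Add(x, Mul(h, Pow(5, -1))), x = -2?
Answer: 16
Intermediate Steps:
Function('C')(h) = Add(-2, Mul(Rational(1, 5), h)) (Function('C')(h) = Add(-2, Mul(h, Pow(5, -1))) = Add(-2, Mul(h, Rational(1, 5))) = Add(-2, Mul(Rational(1, 5), h)))
Function('A')(D) = Mul(Pow(D, -1), Add(-2, Mul(Rational(1, 5), D))) (Function('A')(D) = Mul(Add(-2, Mul(Rational(1, 5), D)), Pow(D, -1)) = Mul(Pow(D, -1), Add(-2, Mul(Rational(1, 5), D))))
Mul(Function('A')(2), Mul(Mul(4, 5), Add(1, Mul(-1, 2)))) = Mul(Mul(Rational(1, 5), Pow(2, -1), Add(-10, 2)), Mul(Mul(4, 5), Add(1, Mul(-1, 2)))) = Mul(Mul(Rational(1, 5), Rational(1, 2), -8), Mul(20, Add(1, -2))) = Mul(Rational(-4, 5), Mul(20, -1)) = Mul(Rational(-4, 5), -20) = 16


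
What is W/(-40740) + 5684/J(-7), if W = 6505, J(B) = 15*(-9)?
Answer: -15496289/366660 ≈ -42.263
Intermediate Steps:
J(B) = -135
W/(-40740) + 5684/J(-7) = 6505/(-40740) + 5684/(-135) = 6505*(-1/40740) + 5684*(-1/135) = -1301/8148 - 5684/135 = -15496289/366660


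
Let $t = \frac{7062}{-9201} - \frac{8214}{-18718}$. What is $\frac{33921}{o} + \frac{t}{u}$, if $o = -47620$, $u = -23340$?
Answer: $- \frac{568125318819197}{797578566752310} \approx -0.71231$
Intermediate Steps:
$t = - \frac{9434917}{28704053}$ ($t = 7062 \left(- \frac{1}{9201}\right) - - \frac{4107}{9359} = - \frac{2354}{3067} + \frac{4107}{9359} = - \frac{9434917}{28704053} \approx -0.3287$)
$\frac{33921}{o} + \frac{t}{u} = \frac{33921}{-47620} - \frac{9434917}{28704053 \left(-23340\right)} = 33921 \left(- \frac{1}{47620}\right) - - \frac{9434917}{669952597020} = - \frac{33921}{47620} + \frac{9434917}{669952597020} = - \frac{568125318819197}{797578566752310}$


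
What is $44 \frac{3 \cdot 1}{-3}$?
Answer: $-44$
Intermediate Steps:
$44 \frac{3 \cdot 1}{-3} = 44 \cdot 3 \left(- \frac{1}{3}\right) = 44 \left(-1\right) = -44$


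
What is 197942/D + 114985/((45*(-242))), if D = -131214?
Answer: -30251281/2506878 ≈ -12.067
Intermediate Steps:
197942/D + 114985/((45*(-242))) = 197942/(-131214) + 114985/((45*(-242))) = 197942*(-1/131214) + 114985/(-10890) = -5209/3453 + 114985*(-1/10890) = -5209/3453 - 22997/2178 = -30251281/2506878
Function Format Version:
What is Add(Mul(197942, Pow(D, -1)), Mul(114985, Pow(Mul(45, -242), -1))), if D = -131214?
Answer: Rational(-30251281, 2506878) ≈ -12.067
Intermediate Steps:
Add(Mul(197942, Pow(D, -1)), Mul(114985, Pow(Mul(45, -242), -1))) = Add(Mul(197942, Pow(-131214, -1)), Mul(114985, Pow(Mul(45, -242), -1))) = Add(Mul(197942, Rational(-1, 131214)), Mul(114985, Pow(-10890, -1))) = Add(Rational(-5209, 3453), Mul(114985, Rational(-1, 10890))) = Add(Rational(-5209, 3453), Rational(-22997, 2178)) = Rational(-30251281, 2506878)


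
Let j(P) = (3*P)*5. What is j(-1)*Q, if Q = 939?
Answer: -14085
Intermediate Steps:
j(P) = 15*P
j(-1)*Q = (15*(-1))*939 = -15*939 = -14085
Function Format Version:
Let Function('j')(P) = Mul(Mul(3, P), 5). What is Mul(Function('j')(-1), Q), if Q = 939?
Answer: -14085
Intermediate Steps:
Function('j')(P) = Mul(15, P)
Mul(Function('j')(-1), Q) = Mul(Mul(15, -1), 939) = Mul(-15, 939) = -14085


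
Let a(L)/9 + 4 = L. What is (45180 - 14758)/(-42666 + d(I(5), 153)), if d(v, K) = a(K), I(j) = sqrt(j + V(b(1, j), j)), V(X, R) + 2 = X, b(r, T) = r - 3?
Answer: -30422/41325 ≈ -0.73616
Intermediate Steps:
b(r, T) = -3 + r
V(X, R) = -2 + X
a(L) = -36 + 9*L
I(j) = sqrt(-4 + j) (I(j) = sqrt(j + (-2 + (-3 + 1))) = sqrt(j + (-2 - 2)) = sqrt(j - 4) = sqrt(-4 + j))
d(v, K) = -36 + 9*K
(45180 - 14758)/(-42666 + d(I(5), 153)) = (45180 - 14758)/(-42666 + (-36 + 9*153)) = 30422/(-42666 + (-36 + 1377)) = 30422/(-42666 + 1341) = 30422/(-41325) = 30422*(-1/41325) = -30422/41325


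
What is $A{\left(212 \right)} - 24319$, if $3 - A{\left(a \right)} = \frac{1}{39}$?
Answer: $- \frac{948325}{39} \approx -24316.0$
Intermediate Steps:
$A{\left(a \right)} = \frac{116}{39}$ ($A{\left(a \right)} = 3 - \frac{1}{39} = \frac{116}{39}$)
$A{\left(212 \right)} - 24319 = \frac{116}{39} - 24319 = - \frac{948325}{39}$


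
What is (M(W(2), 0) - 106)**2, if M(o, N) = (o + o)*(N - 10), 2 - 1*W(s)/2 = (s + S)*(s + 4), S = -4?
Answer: 443556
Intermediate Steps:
W(s) = 4 - 2*(-4 + s)*(4 + s) (W(s) = 4 - 2*(s - 4)*(s + 4) = 4 - 2*(-4 + s)*(4 + s))
M(o, N) = 2*o*(-10 + N) (M(o, N) = (2*o)*(-10 + N) = 2*o*(-10 + N))
(M(W(2), 0) - 106)**2 = (2*(36 - 2*2**2)*(-10 + 0) - 106)**2 = (2*(36 - 2*4)*(-10) - 106)**2 = (2*(36 - 8)*(-10) - 106)**2 = (2*28*(-10) - 106)**2 = (-560 - 106)**2 = (-666)**2 = 443556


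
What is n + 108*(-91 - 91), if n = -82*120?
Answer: -29496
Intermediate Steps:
n = -9840
n + 108*(-91 - 91) = -9840 + 108*(-91 - 91) = -9840 + 108*(-182) = -9840 - 19656 = -29496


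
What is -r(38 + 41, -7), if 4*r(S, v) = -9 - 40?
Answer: 49/4 ≈ 12.250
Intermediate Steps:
r(S, v) = -49/4 (r(S, v) = (-9 - 40)/4 = (¼)*(-49) = -49/4)
-r(38 + 41, -7) = -1*(-49/4) = 49/4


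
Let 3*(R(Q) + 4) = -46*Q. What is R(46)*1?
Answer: -2128/3 ≈ -709.33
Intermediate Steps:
R(Q) = -4 - 46*Q/3 (R(Q) = -4 + (-46*Q)/3 = -4 - 46*Q/3)
R(46)*1 = (-4 - 46/3*46)*1 = (-4 - 2116/3)*1 = -2128/3*1 = -2128/3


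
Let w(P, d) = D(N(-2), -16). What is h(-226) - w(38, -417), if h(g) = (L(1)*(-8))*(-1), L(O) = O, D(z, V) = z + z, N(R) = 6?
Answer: -4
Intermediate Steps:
D(z, V) = 2*z
w(P, d) = 12 (w(P, d) = 2*6 = 12)
h(g) = 8 (h(g) = (1*(-8))*(-1) = -8*(-1) = 8)
h(-226) - w(38, -417) = 8 - 1*12 = 8 - 12 = -4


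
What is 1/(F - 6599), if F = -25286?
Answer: -1/31885 ≈ -3.1363e-5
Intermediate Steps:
1/(F - 6599) = 1/(-25286 - 6599) = 1/(-31885) = -1/31885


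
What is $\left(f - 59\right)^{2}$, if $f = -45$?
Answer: $10816$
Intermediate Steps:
$\left(f - 59\right)^{2} = \left(-45 - 59\right)^{2} = \left(-104\right)^{2} = 10816$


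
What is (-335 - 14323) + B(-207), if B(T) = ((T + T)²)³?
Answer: 5035029816692478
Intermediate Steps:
B(T) = 64*T⁶ (B(T) = ((2*T)²)³ = (4*T²)³ = 64*T⁶)
(-335 - 14323) + B(-207) = (-335 - 14323) + 64*(-207)⁶ = -14658 + 64*78672340886049 = -14658 + 5035029816707136 = 5035029816692478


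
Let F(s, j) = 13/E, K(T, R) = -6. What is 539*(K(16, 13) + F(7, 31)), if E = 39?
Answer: -9163/3 ≈ -3054.3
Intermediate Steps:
F(s, j) = ⅓ (F(s, j) = 13/39 = 13*(1/39) = ⅓)
539*(K(16, 13) + F(7, 31)) = 539*(-6 + ⅓) = 539*(-17/3) = -9163/3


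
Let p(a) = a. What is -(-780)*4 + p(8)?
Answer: 3128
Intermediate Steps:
-(-780)*4 + p(8) = -(-780)*4 + 8 = -39*(-80) + 8 = 3120 + 8 = 3128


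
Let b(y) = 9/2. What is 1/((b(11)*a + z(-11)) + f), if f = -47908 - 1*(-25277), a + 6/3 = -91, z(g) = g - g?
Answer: -2/46099 ≈ -4.3385e-5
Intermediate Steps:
z(g) = 0
a = -93 (a = -2 - 91 = -93)
b(y) = 9/2 (b(y) = 9*(1/2) = 9/2)
f = -22631 (f = -47908 + 25277 = -22631)
1/((b(11)*a + z(-11)) + f) = 1/(((9/2)*(-93) + 0) - 22631) = 1/((-837/2 + 0) - 22631) = 1/(-837/2 - 22631) = 1/(-46099/2) = -2/46099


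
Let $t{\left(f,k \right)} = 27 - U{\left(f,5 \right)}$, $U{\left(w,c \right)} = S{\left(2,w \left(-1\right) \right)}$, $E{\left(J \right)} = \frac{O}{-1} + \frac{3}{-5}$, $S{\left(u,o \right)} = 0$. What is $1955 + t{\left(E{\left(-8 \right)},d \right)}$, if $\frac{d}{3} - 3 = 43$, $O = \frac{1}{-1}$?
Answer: $1982$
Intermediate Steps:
$O = -1$
$E{\left(J \right)} = \frac{2}{5}$ ($E{\left(J \right)} = - \frac{1}{-1} + \frac{3}{-5} = \left(-1\right) \left(-1\right) + 3 \left(- \frac{1}{5}\right) = 1 - \frac{3}{5} = \frac{2}{5}$)
$U{\left(w,c \right)} = 0$
$d = 138$ ($d = 9 + 3 \cdot 43 = 9 + 129 = 138$)
$t{\left(f,k \right)} = 27$ ($t{\left(f,k \right)} = 27 - 0 = 27 + 0 = 27$)
$1955 + t{\left(E{\left(-8 \right)},d \right)} = 1955 + 27 = 1982$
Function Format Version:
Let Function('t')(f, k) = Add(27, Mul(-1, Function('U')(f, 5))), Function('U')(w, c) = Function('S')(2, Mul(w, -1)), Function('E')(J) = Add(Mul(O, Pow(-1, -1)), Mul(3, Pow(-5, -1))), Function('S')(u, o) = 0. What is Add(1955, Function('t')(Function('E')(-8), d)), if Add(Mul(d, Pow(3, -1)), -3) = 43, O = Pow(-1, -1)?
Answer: 1982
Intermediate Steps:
O = -1
Function('E')(J) = Rational(2, 5) (Function('E')(J) = Add(Mul(-1, Pow(-1, -1)), Mul(3, Pow(-5, -1))) = Add(Mul(-1, -1), Mul(3, Rational(-1, 5))) = Add(1, Rational(-3, 5)) = Rational(2, 5))
Function('U')(w, c) = 0
d = 138 (d = Add(9, Mul(3, 43)) = Add(9, 129) = 138)
Function('t')(f, k) = 27 (Function('t')(f, k) = Add(27, Mul(-1, 0)) = Add(27, 0) = 27)
Add(1955, Function('t')(Function('E')(-8), d)) = Add(1955, 27) = 1982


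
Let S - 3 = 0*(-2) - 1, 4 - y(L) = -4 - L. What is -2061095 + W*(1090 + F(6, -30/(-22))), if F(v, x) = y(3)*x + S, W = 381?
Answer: -1639328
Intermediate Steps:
y(L) = 8 + L (y(L) = 4 - (-4 - L) = 4 + (4 + L) = 8 + L)
S = 2 (S = 3 + (0*(-2) - 1) = 3 + (0 - 1) = 3 - 1 = 2)
F(v, x) = 2 + 11*x (F(v, x) = (8 + 3)*x + 2 = 11*x + 2 = 2 + 11*x)
-2061095 + W*(1090 + F(6, -30/(-22))) = -2061095 + 381*(1090 + (2 + 11*(-30/(-22)))) = -2061095 + 381*(1090 + (2 + 11*(-30*(-1/22)))) = -2061095 + 381*(1090 + (2 + 11*(15/11))) = -2061095 + 381*(1090 + (2 + 15)) = -2061095 + 381*(1090 + 17) = -2061095 + 381*1107 = -2061095 + 421767 = -1639328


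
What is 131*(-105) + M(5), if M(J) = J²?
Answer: -13730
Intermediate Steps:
131*(-105) + M(5) = 131*(-105) + 5² = -13755 + 25 = -13730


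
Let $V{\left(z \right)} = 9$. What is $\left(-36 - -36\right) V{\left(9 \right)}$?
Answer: $0$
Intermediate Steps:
$\left(-36 - -36\right) V{\left(9 \right)} = \left(-36 - -36\right) 9 = \left(-36 + 36\right) 9 = 0 \cdot 9 = 0$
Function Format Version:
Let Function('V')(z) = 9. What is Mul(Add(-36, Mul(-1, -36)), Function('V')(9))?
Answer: 0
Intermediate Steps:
Mul(Add(-36, Mul(-1, -36)), Function('V')(9)) = Mul(Add(-36, Mul(-1, -36)), 9) = Mul(Add(-36, 36), 9) = Mul(0, 9) = 0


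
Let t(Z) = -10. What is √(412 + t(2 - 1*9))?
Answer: √402 ≈ 20.050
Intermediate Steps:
√(412 + t(2 - 1*9)) = √(412 - 10) = √402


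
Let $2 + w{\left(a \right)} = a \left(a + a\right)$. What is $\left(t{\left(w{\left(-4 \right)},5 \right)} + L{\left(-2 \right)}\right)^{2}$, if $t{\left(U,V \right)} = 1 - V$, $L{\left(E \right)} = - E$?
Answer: $4$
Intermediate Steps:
$w{\left(a \right)} = -2 + 2 a^{2}$ ($w{\left(a \right)} = -2 + a \left(a + a\right) = -2 + a 2 a = -2 + 2 a^{2}$)
$\left(t{\left(w{\left(-4 \right)},5 \right)} + L{\left(-2 \right)}\right)^{2} = \left(\left(1 - 5\right) - -2\right)^{2} = \left(\left(1 - 5\right) + 2\right)^{2} = \left(-4 + 2\right)^{2} = \left(-2\right)^{2} = 4$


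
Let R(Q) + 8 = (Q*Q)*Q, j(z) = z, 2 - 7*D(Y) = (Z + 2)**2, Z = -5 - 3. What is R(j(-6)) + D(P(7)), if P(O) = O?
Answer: -1602/7 ≈ -228.86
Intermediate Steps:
Z = -8
D(Y) = -34/7 (D(Y) = 2/7 - (-8 + 2)**2/7 = 2/7 - 1/7*(-6)**2 = 2/7 - 1/7*36 = 2/7 - 36/7 = -34/7)
R(Q) = -8 + Q**3 (R(Q) = -8 + (Q*Q)*Q = -8 + Q**2*Q = -8 + Q**3)
R(j(-6)) + D(P(7)) = (-8 + (-6)**3) - 34/7 = (-8 - 216) - 34/7 = -224 - 34/7 = -1602/7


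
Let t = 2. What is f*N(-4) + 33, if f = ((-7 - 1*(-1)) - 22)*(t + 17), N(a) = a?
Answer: 2161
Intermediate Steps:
f = -532 (f = ((-7 - 1*(-1)) - 22)*(2 + 17) = ((-7 + 1) - 22)*19 = (-6 - 22)*19 = -28*19 = -532)
f*N(-4) + 33 = -532*(-4) + 33 = 2128 + 33 = 2161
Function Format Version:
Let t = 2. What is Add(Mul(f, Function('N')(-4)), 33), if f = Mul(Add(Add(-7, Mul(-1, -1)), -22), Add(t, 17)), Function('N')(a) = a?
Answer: 2161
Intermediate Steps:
f = -532 (f = Mul(Add(Add(-7, Mul(-1, -1)), -22), Add(2, 17)) = Mul(Add(Add(-7, 1), -22), 19) = Mul(Add(-6, -22), 19) = Mul(-28, 19) = -532)
Add(Mul(f, Function('N')(-4)), 33) = Add(Mul(-532, -4), 33) = Add(2128, 33) = 2161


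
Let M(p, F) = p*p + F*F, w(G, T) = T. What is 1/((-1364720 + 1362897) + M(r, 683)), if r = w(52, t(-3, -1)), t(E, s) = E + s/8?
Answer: 64/29739249 ≈ 2.1520e-6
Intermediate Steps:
t(E, s) = E + s/8 (t(E, s) = E + s*(⅛) = E + s/8)
r = -25/8 (r = -3 + (⅛)*(-1) = -3 - ⅛ = -25/8 ≈ -3.1250)
M(p, F) = F² + p² (M(p, F) = p² + F² = F² + p²)
1/((-1364720 + 1362897) + M(r, 683)) = 1/((-1364720 + 1362897) + (683² + (-25/8)²)) = 1/(-1823 + (466489 + 625/64)) = 1/(-1823 + 29855921/64) = 1/(29739249/64) = 64/29739249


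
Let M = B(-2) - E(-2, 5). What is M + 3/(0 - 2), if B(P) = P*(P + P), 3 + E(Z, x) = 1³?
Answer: 17/2 ≈ 8.5000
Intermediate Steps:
E(Z, x) = -2 (E(Z, x) = -3 + 1³ = -3 + 1 = -2)
B(P) = 2*P² (B(P) = P*(2*P) = 2*P²)
M = 10 (M = 2*(-2)² - 1*(-2) = 2*4 + 2 = 8 + 2 = 10)
M + 3/(0 - 2) = 10 + 3/(0 - 2) = 10 + 3/(-2) = 10 + 3*(-½) = 10 - 3/2 = 17/2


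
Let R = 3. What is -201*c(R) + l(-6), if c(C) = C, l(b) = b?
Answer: -609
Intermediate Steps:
-201*c(R) + l(-6) = -201*3 - 6 = -603 - 6 = -609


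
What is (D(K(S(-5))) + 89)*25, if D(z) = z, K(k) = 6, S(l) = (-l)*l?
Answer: 2375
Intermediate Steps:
S(l) = -l²
(D(K(S(-5))) + 89)*25 = (6 + 89)*25 = 95*25 = 2375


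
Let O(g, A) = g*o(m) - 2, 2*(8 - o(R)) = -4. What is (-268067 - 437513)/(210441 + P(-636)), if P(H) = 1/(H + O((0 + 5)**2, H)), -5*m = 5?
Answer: -273765040/81651107 ≈ -3.3529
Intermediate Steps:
m = -1 (m = -1/5*5 = -1)
o(R) = 10 (o(R) = 8 - 1/2*(-4) = 8 + 2 = 10)
O(g, A) = -2 + 10*g (O(g, A) = g*10 - 2 = 10*g - 2 = -2 + 10*g)
P(H) = 1/(248 + H) (P(H) = 1/(H + (-2 + 10*(0 + 5)**2)) = 1/(H + (-2 + 10*5**2)) = 1/(H + (-2 + 10*25)) = 1/(H + (-2 + 250)) = 1/(H + 248) = 1/(248 + H))
(-268067 - 437513)/(210441 + P(-636)) = (-268067 - 437513)/(210441 + 1/(248 - 636)) = -705580/(210441 + 1/(-388)) = -705580/(210441 - 1/388) = -705580/81651107/388 = -705580*388/81651107 = -273765040/81651107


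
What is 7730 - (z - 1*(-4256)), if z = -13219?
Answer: 16693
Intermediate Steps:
7730 - (z - 1*(-4256)) = 7730 - (-13219 - 1*(-4256)) = 7730 - (-13219 + 4256) = 7730 - 1*(-8963) = 7730 + 8963 = 16693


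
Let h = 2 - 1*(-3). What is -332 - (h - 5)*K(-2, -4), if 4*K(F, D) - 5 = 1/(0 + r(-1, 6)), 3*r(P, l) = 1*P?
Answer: -332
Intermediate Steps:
r(P, l) = P/3 (r(P, l) = (1*P)/3 = P/3)
h = 5 (h = 2 + 3 = 5)
K(F, D) = ½ (K(F, D) = 5/4 + 1/(4*(0 + (⅓)*(-1))) = 5/4 + 1/(4*(0 - ⅓)) = 5/4 + 1/(4*(-⅓)) = 5/4 + (¼)*(-3) = 5/4 - ¾ = ½)
-332 - (h - 5)*K(-2, -4) = -332 - (5 - 5)/2 = -332 - 0/2 = -332 - 1*0 = -332 + 0 = -332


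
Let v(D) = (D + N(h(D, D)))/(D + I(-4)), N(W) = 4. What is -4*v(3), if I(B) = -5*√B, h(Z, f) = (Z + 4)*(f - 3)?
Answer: -84/109 - 280*I/109 ≈ -0.77064 - 2.5688*I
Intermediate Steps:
h(Z, f) = (-3 + f)*(4 + Z) (h(Z, f) = (4 + Z)*(-3 + f) = (-3 + f)*(4 + Z))
v(D) = (4 + D)/(D - 10*I) (v(D) = (D + 4)/(D - 10*I) = (4 + D)/(D - 10*I))
-4*v(3) = -4*(4 + 3)/(3 - 10*I) = -4*(3 + 10*I)/109*7 = -28*(3 + 10*I)/109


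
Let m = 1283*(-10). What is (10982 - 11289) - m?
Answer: 12523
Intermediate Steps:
m = -12830
(10982 - 11289) - m = (10982 - 11289) - 1*(-12830) = -307 + 12830 = 12523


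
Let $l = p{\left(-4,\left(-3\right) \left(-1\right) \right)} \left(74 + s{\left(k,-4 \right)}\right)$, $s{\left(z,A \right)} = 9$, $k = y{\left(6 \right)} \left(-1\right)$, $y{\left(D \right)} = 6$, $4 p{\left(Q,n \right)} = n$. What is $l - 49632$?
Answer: $- \frac{198279}{4} \approx -49570.0$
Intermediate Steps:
$p{\left(Q,n \right)} = \frac{n}{4}$
$k = -6$ ($k = 6 \left(-1\right) = -6$)
$l = \frac{249}{4}$ ($l = \frac{\left(-3\right) \left(-1\right)}{4} \left(74 + 9\right) = \frac{1}{4} \cdot 3 \cdot 83 = \frac{3}{4} \cdot 83 = \frac{249}{4} \approx 62.25$)
$l - 49632 = \frac{249}{4} - 49632 = - \frac{198279}{4}$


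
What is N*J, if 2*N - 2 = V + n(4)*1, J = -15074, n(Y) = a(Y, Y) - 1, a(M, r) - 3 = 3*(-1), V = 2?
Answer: -22611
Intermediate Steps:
a(M, r) = 0 (a(M, r) = 3 + 3*(-1) = 3 - 3 = 0)
n(Y) = -1 (n(Y) = 0 - 1 = -1)
N = 3/2 (N = 1 + (2 - 1*1)/2 = 1 + (2 - 1)/2 = 1 + (1/2)*1 = 1 + 1/2 = 3/2 ≈ 1.5000)
N*J = (3/2)*(-15074) = -22611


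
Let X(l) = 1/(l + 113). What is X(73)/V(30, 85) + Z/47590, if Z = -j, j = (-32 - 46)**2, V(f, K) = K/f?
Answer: -1579339/12539965 ≈ -0.12594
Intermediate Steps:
X(l) = 1/(113 + l)
j = 6084 (j = (-78)**2 = 6084)
Z = -6084 (Z = -1*6084 = -6084)
X(73)/V(30, 85) + Z/47590 = 1/((113 + 73)*((85/30))) - 6084/47590 = 1/(186*((85*(1/30)))) - 6084*1/47590 = 1/(186*(17/6)) - 3042/23795 = (1/186)*(6/17) - 3042/23795 = 1/527 - 3042/23795 = -1579339/12539965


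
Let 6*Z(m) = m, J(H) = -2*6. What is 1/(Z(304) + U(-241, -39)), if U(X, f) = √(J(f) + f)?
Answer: 456/23563 - 9*I*√51/23563 ≈ 0.019352 - 0.0027277*I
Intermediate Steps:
J(H) = -12
Z(m) = m/6
U(X, f) = √(-12 + f)
1/(Z(304) + U(-241, -39)) = 1/((⅙)*304 + √(-12 - 39)) = 1/(152/3 + √(-51)) = 1/(152/3 + I*√51)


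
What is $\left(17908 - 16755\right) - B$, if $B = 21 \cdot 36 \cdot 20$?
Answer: $-13967$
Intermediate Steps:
$B = 15120$ ($B = 756 \cdot 20 = 15120$)
$\left(17908 - 16755\right) - B = \left(17908 - 16755\right) - 15120 = 1153 - 15120 = -13967$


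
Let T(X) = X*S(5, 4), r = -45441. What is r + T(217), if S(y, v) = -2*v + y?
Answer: -46092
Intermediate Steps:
S(y, v) = y - 2*v
T(X) = -3*X (T(X) = X*(5 - 2*4) = X*(5 - 8) = X*(-3) = -3*X)
r + T(217) = -45441 - 3*217 = -45441 - 651 = -46092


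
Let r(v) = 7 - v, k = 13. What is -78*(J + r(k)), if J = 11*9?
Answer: -7254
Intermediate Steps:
J = 99
-78*(J + r(k)) = -78*(99 + (7 - 1*13)) = -78*(99 + (7 - 13)) = -78*(99 - 6) = -78*93 = -7254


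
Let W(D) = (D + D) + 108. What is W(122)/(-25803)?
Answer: -352/25803 ≈ -0.013642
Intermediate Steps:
W(D) = 108 + 2*D (W(D) = 2*D + 108 = 108 + 2*D)
W(122)/(-25803) = (108 + 2*122)/(-25803) = (108 + 244)*(-1/25803) = 352*(-1/25803) = -352/25803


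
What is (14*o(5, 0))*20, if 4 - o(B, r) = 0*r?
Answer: 1120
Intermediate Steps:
o(B, r) = 4 (o(B, r) = 4 - 0*r = 4 - 1*0 = 4 + 0 = 4)
(14*o(5, 0))*20 = (14*4)*20 = 56*20 = 1120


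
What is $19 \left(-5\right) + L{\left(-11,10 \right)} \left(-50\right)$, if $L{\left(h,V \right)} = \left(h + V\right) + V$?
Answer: $-545$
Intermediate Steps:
$L{\left(h,V \right)} = h + 2 V$ ($L{\left(h,V \right)} = \left(V + h\right) + V = h + 2 V$)
$19 \left(-5\right) + L{\left(-11,10 \right)} \left(-50\right) = 19 \left(-5\right) + \left(-11 + 2 \cdot 10\right) \left(-50\right) = -95 + \left(-11 + 20\right) \left(-50\right) = -95 + 9 \left(-50\right) = -95 - 450 = -545$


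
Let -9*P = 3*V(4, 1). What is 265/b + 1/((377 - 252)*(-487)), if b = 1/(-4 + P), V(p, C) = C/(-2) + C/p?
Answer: -758198137/730500 ≈ -1037.9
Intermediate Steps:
V(p, C) = -C/2 + C/p (V(p, C) = C*(-1/2) + C/p = -C/2 + C/p)
P = 1/12 (P = -(-1/2*1 + 1/4)/3 = -(-1/2 + 1*(1/4))/3 = -(-1/2 + 1/4)/3 = -(-1)/(3*4) = -1/9*(-3/4) = 1/12 ≈ 0.083333)
b = -12/47 (b = 1/(-4 + 1/12) = 1/(-47/12) = -12/47 ≈ -0.25532)
265/b + 1/((377 - 252)*(-487)) = 265/(-12/47) + 1/((377 - 252)*(-487)) = 265*(-47/12) - 1/487/125 = -12455/12 + (1/125)*(-1/487) = -12455/12 - 1/60875 = -758198137/730500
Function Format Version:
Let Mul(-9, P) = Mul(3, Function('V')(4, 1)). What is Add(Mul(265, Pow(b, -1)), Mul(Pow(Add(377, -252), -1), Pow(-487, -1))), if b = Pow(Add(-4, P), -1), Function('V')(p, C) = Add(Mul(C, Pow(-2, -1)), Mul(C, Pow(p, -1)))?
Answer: Rational(-758198137, 730500) ≈ -1037.9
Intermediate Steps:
Function('V')(p, C) = Add(Mul(Rational(-1, 2), C), Mul(C, Pow(p, -1))) (Function('V')(p, C) = Add(Mul(C, Rational(-1, 2)), Mul(C, Pow(p, -1))) = Add(Mul(Rational(-1, 2), C), Mul(C, Pow(p, -1))))
P = Rational(1, 12) (P = Mul(Rational(-1, 9), Mul(3, Add(Mul(Rational(-1, 2), 1), Mul(1, Pow(4, -1))))) = Mul(Rational(-1, 9), Mul(3, Add(Rational(-1, 2), Mul(1, Rational(1, 4))))) = Mul(Rational(-1, 9), Mul(3, Add(Rational(-1, 2), Rational(1, 4)))) = Mul(Rational(-1, 9), Mul(3, Rational(-1, 4))) = Mul(Rational(-1, 9), Rational(-3, 4)) = Rational(1, 12) ≈ 0.083333)
b = Rational(-12, 47) (b = Pow(Add(-4, Rational(1, 12)), -1) = Pow(Rational(-47, 12), -1) = Rational(-12, 47) ≈ -0.25532)
Add(Mul(265, Pow(b, -1)), Mul(Pow(Add(377, -252), -1), Pow(-487, -1))) = Add(Mul(265, Pow(Rational(-12, 47), -1)), Mul(Pow(Add(377, -252), -1), Pow(-487, -1))) = Add(Mul(265, Rational(-47, 12)), Mul(Pow(125, -1), Rational(-1, 487))) = Add(Rational(-12455, 12), Mul(Rational(1, 125), Rational(-1, 487))) = Add(Rational(-12455, 12), Rational(-1, 60875)) = Rational(-758198137, 730500)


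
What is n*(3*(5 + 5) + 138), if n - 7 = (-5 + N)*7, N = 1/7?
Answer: -4536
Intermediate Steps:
N = ⅐ ≈ 0.14286
n = -27 (n = 7 + (-5 + ⅐)*7 = 7 - 34/7*7 = 7 - 34 = -27)
n*(3*(5 + 5) + 138) = -27*(3*(5 + 5) + 138) = -27*(3*10 + 138) = -27*(30 + 138) = -27*168 = -4536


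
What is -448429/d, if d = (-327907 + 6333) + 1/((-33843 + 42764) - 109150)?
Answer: 44945590241/32231040447 ≈ 1.3945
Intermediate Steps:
d = -32231040447/100229 (d = -321574 + 1/(8921 - 109150) = -321574 + 1/(-100229) = -321574 - 1/100229 = -32231040447/100229 ≈ -3.2157e+5)
-448429/d = -448429/(-32231040447/100229) = -448429*(-100229/32231040447) = 44945590241/32231040447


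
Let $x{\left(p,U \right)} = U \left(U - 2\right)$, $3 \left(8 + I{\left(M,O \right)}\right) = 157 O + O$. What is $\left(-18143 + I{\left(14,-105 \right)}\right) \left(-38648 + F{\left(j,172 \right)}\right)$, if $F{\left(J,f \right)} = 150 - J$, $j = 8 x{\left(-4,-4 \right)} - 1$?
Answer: $916194209$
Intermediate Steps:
$I{\left(M,O \right)} = -8 + \frac{158 O}{3}$ ($I{\left(M,O \right)} = -8 + \frac{157 O + O}{3} = -8 + \frac{158 O}{3}$)
$x{\left(p,U \right)} = U \left(-2 + U\right)$
$j = 191$ ($j = 8 \left(- 4 \left(-2 - 4\right)\right) - 1 = 8 \left(\left(-4\right) \left(-6\right)\right) - 1 = 8 \cdot 24 - 1 = 192 - 1 = 191$)
$\left(-18143 + I{\left(14,-105 \right)}\right) \left(-38648 + F{\left(j,172 \right)}\right) = \left(-18143 + \left(-8 + \frac{158}{3} \left(-105\right)\right)\right) \left(-38648 + \left(150 - 191\right)\right) = \left(-18143 - 5538\right) \left(-38648 + \left(150 - 191\right)\right) = \left(-18143 - 5538\right) \left(-38648 - 41\right) = \left(-23681\right) \left(-38689\right) = 916194209$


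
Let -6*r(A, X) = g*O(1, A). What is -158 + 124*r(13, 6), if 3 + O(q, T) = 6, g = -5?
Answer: 152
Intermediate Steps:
O(q, T) = 3 (O(q, T) = -3 + 6 = 3)
r(A, X) = 5/2 (r(A, X) = -(-5)*3/6 = -⅙*(-15) = 5/2)
-158 + 124*r(13, 6) = -158 + 124*(5/2) = -158 + 310 = 152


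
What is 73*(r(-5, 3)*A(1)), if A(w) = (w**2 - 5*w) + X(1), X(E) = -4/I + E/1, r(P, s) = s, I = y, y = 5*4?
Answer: -3504/5 ≈ -700.80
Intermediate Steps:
y = 20
I = 20
X(E) = -1/5 + E (X(E) = -4/20 + E/1 = -4*1/20 + E*1 = -1/5 + E)
A(w) = 4/5 + w**2 - 5*w (A(w) = (w**2 - 5*w) + (-1/5 + 1) = (w**2 - 5*w) + 4/5 = 4/5 + w**2 - 5*w)
73*(r(-5, 3)*A(1)) = 73*(3*(4/5 + 1**2 - 5*1)) = 73*(3*(4/5 + 1 - 5)) = 73*(3*(-16/5)) = 73*(-48/5) = -3504/5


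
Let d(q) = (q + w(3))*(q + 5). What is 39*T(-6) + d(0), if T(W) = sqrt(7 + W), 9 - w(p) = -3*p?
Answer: 129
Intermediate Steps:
w(p) = 9 + 3*p (w(p) = 9 - (-3)*p = 9 + 3*p)
d(q) = (5 + q)*(18 + q) (d(q) = (q + (9 + 3*3))*(q + 5) = (q + (9 + 9))*(5 + q) = (q + 18)*(5 + q) = (18 + q)*(5 + q) = (5 + q)*(18 + q))
39*T(-6) + d(0) = 39*sqrt(7 - 6) + (90 + 0**2 + 23*0) = 39*sqrt(1) + (90 + 0 + 0) = 39*1 + 90 = 39 + 90 = 129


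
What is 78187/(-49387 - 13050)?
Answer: -78187/62437 ≈ -1.2523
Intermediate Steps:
78187/(-49387 - 13050) = 78187/(-62437) = 78187*(-1/62437) = -78187/62437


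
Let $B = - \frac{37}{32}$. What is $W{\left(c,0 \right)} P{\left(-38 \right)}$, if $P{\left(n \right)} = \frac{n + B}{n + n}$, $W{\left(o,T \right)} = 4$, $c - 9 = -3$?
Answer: $\frac{1253}{608} \approx 2.0609$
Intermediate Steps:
$c = 6$ ($c = 9 - 3 = 6$)
$B = - \frac{37}{32}$ ($B = \left(-37\right) \frac{1}{32} = - \frac{37}{32} \approx -1.1563$)
$P{\left(n \right)} = \frac{- \frac{37}{32} + n}{2 n}$ ($P{\left(n \right)} = \frac{n - \frac{37}{32}}{n + n} = \frac{- \frac{37}{32} + n}{2 n}$)
$W{\left(c,0 \right)} P{\left(-38 \right)} = 4 \frac{-37 + 32 \left(-38\right)}{64 \left(-38\right)} = 4 \cdot \frac{1}{64} \left(- \frac{1}{38}\right) \left(-37 - 1216\right) = 4 \cdot \frac{1}{64} \left(- \frac{1}{38}\right) \left(-1253\right) = 4 \cdot \frac{1253}{2432} = \frac{1253}{608}$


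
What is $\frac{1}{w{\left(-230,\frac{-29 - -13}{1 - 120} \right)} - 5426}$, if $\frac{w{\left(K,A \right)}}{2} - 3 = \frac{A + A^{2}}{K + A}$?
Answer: $- \frac{542521}{2940464540} \approx -0.0001845$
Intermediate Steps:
$w{\left(K,A \right)} = 6 + \frac{2 \left(A + A^{2}\right)}{A + K}$ ($w{\left(K,A \right)} = 6 + 2 \frac{A + A^{2}}{K + A} = 6 + 2 \frac{A + A^{2}}{A + K} = 6 + \frac{2 \left(A + A^{2}\right)}{A + K}$)
$\frac{1}{w{\left(-230,\frac{-29 - -13}{1 - 120} \right)} - 5426} = \frac{1}{\frac{2 \left(\left(\frac{-29 - -13}{1 - 120}\right)^{2} + 3 \left(-230\right) + 4 \frac{-29 - -13}{1 - 120}\right)}{\frac{-29 - -13}{1 - 120} - 230} - 5426} = \frac{1}{\frac{2 \left(\left(\frac{-29 + \left(-35 + 48\right)}{-119}\right)^{2} - 690 + 4 \frac{-29 + \left(-35 + 48\right)}{-119}\right)}{\frac{-29 + \left(-35 + 48\right)}{-119} - 230} - 5426} = \frac{1}{\frac{2 \left(\left(\left(-29 + 13\right) \left(- \frac{1}{119}\right)\right)^{2} - 690 + 4 \left(-29 + 13\right) \left(- \frac{1}{119}\right)\right)}{\left(-29 + 13\right) \left(- \frac{1}{119}\right) - 230} - 5426} = \frac{1}{\frac{2 \left(\left(\left(-16\right) \left(- \frac{1}{119}\right)\right)^{2} - 690 + 4 \left(\left(-16\right) \left(- \frac{1}{119}\right)\right)\right)}{\left(-16\right) \left(- \frac{1}{119}\right) - 230} - 5426} = \frac{1}{\frac{2 \left(\left(\frac{16}{119}\right)^{2} - 690 + 4 \cdot \frac{16}{119}\right)}{\frac{16}{119} - 230} - 5426} = \frac{1}{\frac{2 \left(\frac{256}{14161} - 690 + \frac{64}{119}\right)}{- \frac{27354}{119}} - 5426} = \frac{1}{2 \left(- \frac{119}{27354}\right) \left(- \frac{9763218}{14161}\right) - 5426} = \frac{1}{\frac{3254406}{542521} - 5426} = \frac{1}{- \frac{2940464540}{542521}} = - \frac{542521}{2940464540}$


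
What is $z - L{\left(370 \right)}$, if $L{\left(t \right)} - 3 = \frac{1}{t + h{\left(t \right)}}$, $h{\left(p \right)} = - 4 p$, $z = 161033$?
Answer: $\frac{178743301}{1110} \approx 1.6103 \cdot 10^{5}$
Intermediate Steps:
$L{\left(t \right)} = 3 - \frac{1}{3 t}$ ($L{\left(t \right)} = 3 + \frac{1}{t - 4 t} = 3 + \frac{1}{\left(-3\right) t} = 3 - \frac{1}{3 t}$)
$z - L{\left(370 \right)} = 161033 - \left(3 - \frac{1}{3 \cdot 370}\right) = 161033 - \left(3 - \frac{1}{1110}\right) = 161033 - \frac{3329}{1110} = \frac{178743301}{1110}$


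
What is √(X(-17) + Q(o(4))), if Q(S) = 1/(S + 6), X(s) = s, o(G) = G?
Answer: 13*I*√10/10 ≈ 4.111*I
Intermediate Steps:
Q(S) = 1/(6 + S)
√(X(-17) + Q(o(4))) = √(-17 + 1/(6 + 4)) = √(-17 + 1/10) = √(-17 + ⅒) = √(-169/10) = 13*I*√10/10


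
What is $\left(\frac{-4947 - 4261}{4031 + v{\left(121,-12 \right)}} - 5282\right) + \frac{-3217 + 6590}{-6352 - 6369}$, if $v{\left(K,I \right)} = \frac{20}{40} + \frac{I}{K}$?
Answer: $- \frac{65584399508561}{12410594879} \approx -5284.5$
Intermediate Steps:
$v{\left(K,I \right)} = \frac{1}{2} + \frac{I}{K}$ ($v{\left(K,I \right)} = 20 \cdot \frac{1}{40} + \frac{I}{K} = \frac{1}{2} + \frac{I}{K}$)
$\left(\frac{-4947 - 4261}{4031 + v{\left(121,-12 \right)}} - 5282\right) + \frac{-3217 + 6590}{-6352 - 6369} = \left(\frac{-4947 - 4261}{4031 + \frac{-12 + \frac{1}{2} \cdot 121}{121}} - 5282\right) + \frac{-3217 + 6590}{-6352 - 6369} = \left(- \frac{9208}{4031 + \frac{-12 + \frac{121}{2}}{121}} - 5282\right) + \frac{3373}{-12721} = \left(- \frac{9208}{4031 + \frac{1}{121} \cdot \frac{97}{2}} - 5282\right) + 3373 \left(- \frac{1}{12721}\right) = \left(- \frac{9208}{4031 + \frac{97}{242}} - 5282\right) - \frac{3373}{12721} = \left(- \frac{9208}{\frac{975599}{242}} - 5282\right) - \frac{3373}{12721} = \left(\left(-9208\right) \frac{242}{975599} - 5282\right) - \frac{3373}{12721} = \left(- \frac{2228336}{975599} - 5282\right) - \frac{3373}{12721} = - \frac{5155342254}{975599} - \frac{3373}{12721} = - \frac{65584399508561}{12410594879}$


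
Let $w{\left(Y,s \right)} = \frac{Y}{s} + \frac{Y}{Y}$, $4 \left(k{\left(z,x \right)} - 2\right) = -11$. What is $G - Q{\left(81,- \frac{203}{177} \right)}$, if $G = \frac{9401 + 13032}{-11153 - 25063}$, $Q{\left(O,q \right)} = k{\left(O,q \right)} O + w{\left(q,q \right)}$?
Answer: $\frac{2105257}{36216} \approx 58.131$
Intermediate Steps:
$k{\left(z,x \right)} = - \frac{3}{4}$ ($k{\left(z,x \right)} = 2 + \frac{1}{4} \left(-11\right) = 2 - \frac{11}{4} = - \frac{3}{4}$)
$w{\left(Y,s \right)} = 1 + \frac{Y}{s}$ ($w{\left(Y,s \right)} = \frac{Y}{s} + 1 = 1 + \frac{Y}{s}$)
$Q{\left(O,q \right)} = 2 - \frac{3 O}{4}$ ($Q{\left(O,q \right)} = - \frac{3 O}{4} + \frac{q + q}{q} = - \frac{3 O}{4} + \frac{2 q}{q} = - \frac{3 O}{4} + 2 = 2 - \frac{3 O}{4}$)
$G = - \frac{22433}{36216}$ ($G = \frac{22433}{-36216} = 22433 \left(- \frac{1}{36216}\right) = - \frac{22433}{36216} \approx -0.61942$)
$G - Q{\left(81,- \frac{203}{177} \right)} = - \frac{22433}{36216} - \left(2 - \frac{243}{4}\right) = - \frac{22433}{36216} - - \frac{235}{4} = - \frac{22433}{36216} + \frac{235}{4} = \frac{2105257}{36216}$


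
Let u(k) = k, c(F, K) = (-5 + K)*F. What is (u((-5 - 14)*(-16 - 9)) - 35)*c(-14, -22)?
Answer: 166320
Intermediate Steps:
c(F, K) = F*(-5 + K)
(u((-5 - 14)*(-16 - 9)) - 35)*c(-14, -22) = ((-5 - 14)*(-16 - 9) - 35)*(-14*(-5 - 22)) = (-19*(-25) - 35)*(-14*(-27)) = (475 - 35)*378 = 440*378 = 166320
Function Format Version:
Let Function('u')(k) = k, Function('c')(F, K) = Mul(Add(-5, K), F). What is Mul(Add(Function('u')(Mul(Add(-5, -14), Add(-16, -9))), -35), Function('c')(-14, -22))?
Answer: 166320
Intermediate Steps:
Function('c')(F, K) = Mul(F, Add(-5, K))
Mul(Add(Function('u')(Mul(Add(-5, -14), Add(-16, -9))), -35), Function('c')(-14, -22)) = Mul(Add(Mul(Add(-5, -14), Add(-16, -9)), -35), Mul(-14, Add(-5, -22))) = Mul(Add(Mul(-19, -25), -35), Mul(-14, -27)) = Mul(Add(475, -35), 378) = Mul(440, 378) = 166320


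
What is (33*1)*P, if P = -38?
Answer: -1254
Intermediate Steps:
(33*1)*P = (33*1)*(-38) = 33*(-38) = -1254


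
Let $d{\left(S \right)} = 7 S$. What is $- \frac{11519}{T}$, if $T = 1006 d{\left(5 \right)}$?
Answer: $- \frac{11519}{35210} \approx -0.32715$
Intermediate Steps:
$T = 35210$ ($T = 1006 \cdot 7 \cdot 5 = 1006 \cdot 35 = 35210$)
$- \frac{11519}{T} = - \frac{11519}{35210}$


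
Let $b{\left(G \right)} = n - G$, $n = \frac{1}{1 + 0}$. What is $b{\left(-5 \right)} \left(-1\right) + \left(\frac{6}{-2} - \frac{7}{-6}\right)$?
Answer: $- \frac{47}{6} \approx -7.8333$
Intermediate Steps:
$n = 1$ ($n = 1^{-1} = 1$)
$b{\left(G \right)} = 1 - G$
$b{\left(-5 \right)} \left(-1\right) + \left(\frac{6}{-2} - \frac{7}{-6}\right) = \left(1 - -5\right) \left(-1\right) + \left(\frac{6}{-2} - \frac{7}{-6}\right) = \left(1 + 5\right) \left(-1\right) + \left(6 \left(- \frac{1}{2}\right) - - \frac{7}{6}\right) = 6 \left(-1\right) + \left(-3 + \frac{7}{6}\right) = -6 - \frac{11}{6} = - \frac{47}{6}$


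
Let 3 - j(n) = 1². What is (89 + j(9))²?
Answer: 8281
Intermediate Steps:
j(n) = 2 (j(n) = 3 - 1*1² = 3 - 1*1 = 3 - 1 = 2)
(89 + j(9))² = (89 + 2)² = 91² = 8281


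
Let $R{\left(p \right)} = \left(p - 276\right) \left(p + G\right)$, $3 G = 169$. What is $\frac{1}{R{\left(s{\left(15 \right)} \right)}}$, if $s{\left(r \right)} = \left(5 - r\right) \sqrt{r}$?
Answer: $- \frac{10536}{93724603} - \frac{3295 \sqrt{15}}{187449206} \approx -0.00018049$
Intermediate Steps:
$G = \frac{169}{3}$ ($G = \frac{1}{3} \cdot 169 = \frac{169}{3} \approx 56.333$)
$s{\left(r \right)} = \sqrt{r} \left(5 - r\right)$
$R{\left(p \right)} = \left(-276 + p\right) \left(\frac{169}{3} + p\right)$ ($R{\left(p \right)} = \left(p - 276\right) \left(p + \frac{169}{3}\right) = \left(-276 + p\right) \left(\frac{169}{3} + p\right)$)
$\frac{1}{R{\left(s{\left(15 \right)} \right)}} = \frac{1}{-15548 + \left(\sqrt{15} \left(5 - 15\right)\right)^{2} - \frac{659 \sqrt{15} \left(5 - 15\right)}{3}} = \frac{1}{-15548 + \left(\sqrt{15} \left(-10\right)\right)^{2} - \frac{659 \sqrt{15} \left(-10\right)}{3}} = \frac{1}{-15548 + \left(- 10 \sqrt{15}\right)^{2} - \frac{659 \left(- 10 \sqrt{15}\right)}{3}} = \frac{1}{-15548 + 1500 + \frac{6590 \sqrt{15}}{3}} = \frac{1}{-14048 + \frac{6590 \sqrt{15}}{3}}$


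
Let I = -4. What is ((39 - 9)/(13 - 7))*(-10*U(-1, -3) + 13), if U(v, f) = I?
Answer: 265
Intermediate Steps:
U(v, f) = -4
((39 - 9)/(13 - 7))*(-10*U(-1, -3) + 13) = ((39 - 9)/(13 - 7))*(-10*(-4) + 13) = (30/6)*(40 + 13) = (30*(1/6))*53 = 5*53 = 265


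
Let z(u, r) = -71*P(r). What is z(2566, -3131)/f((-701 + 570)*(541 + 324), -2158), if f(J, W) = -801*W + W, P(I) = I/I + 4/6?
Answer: -71/1035840 ≈ -6.8543e-5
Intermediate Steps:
P(I) = 5/3 (P(I) = 1 + 4*(⅙) = 1 + ⅔ = 5/3)
f(J, W) = -800*W
z(u, r) = -355/3 (z(u, r) = -71*5/3 = -355/3)
z(2566, -3131)/f((-701 + 570)*(541 + 324), -2158) = -355/(3*((-800*(-2158)))) = -355/3/1726400 = -355/3*1/1726400 = -71/1035840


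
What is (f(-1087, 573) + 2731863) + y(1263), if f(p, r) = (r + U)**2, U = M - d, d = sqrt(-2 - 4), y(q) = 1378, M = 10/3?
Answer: 27588556/9 - 3458*I*sqrt(6)/3 ≈ 3.0654e+6 - 2823.4*I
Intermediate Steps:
M = 10/3 (M = 10*(1/3) = 10/3 ≈ 3.3333)
d = I*sqrt(6) (d = sqrt(-6) = I*sqrt(6) ≈ 2.4495*I)
U = 10/3 - I*sqrt(6) ≈ 3.3333 - 2.4495*I
f(p, r) = (10/3 + r - I*sqrt(6))**2 (f(p, r) = (r + (10/3 - I*sqrt(6)))**2 = (10/3 + r - I*sqrt(6))**2)
(f(-1087, 573) + 2731863) + y(1263) = ((10 + 3*573 - 3*I*sqrt(6))**2/9 + 2731863) + 1378 = ((10 + 1719 - 3*I*sqrt(6))**2/9 + 2731863) + 1378 = ((1729 - 3*I*sqrt(6))**2/9 + 2731863) + 1378 = (2731863 + (1729 - 3*I*sqrt(6))**2/9) + 1378 = 2733241 + (1729 - 3*I*sqrt(6))**2/9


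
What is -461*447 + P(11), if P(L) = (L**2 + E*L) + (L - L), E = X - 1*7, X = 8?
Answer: -205935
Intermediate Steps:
E = 1 (E = 8 - 1*7 = 8 - 7 = 1)
P(L) = L + L**2 (P(L) = (L**2 + 1*L) + (L - L) = (L**2 + L) + 0 = (L + L**2) + 0 = L + L**2)
-461*447 + P(11) = -461*447 + 11*(1 + 11) = -206067 + 11*12 = -206067 + 132 = -205935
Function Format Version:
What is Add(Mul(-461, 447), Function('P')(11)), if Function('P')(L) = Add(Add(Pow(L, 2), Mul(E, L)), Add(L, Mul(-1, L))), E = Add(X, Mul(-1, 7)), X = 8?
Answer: -205935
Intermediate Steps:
E = 1 (E = Add(8, Mul(-1, 7)) = Add(8, -7) = 1)
Function('P')(L) = Add(L, Pow(L, 2)) (Function('P')(L) = Add(Add(Pow(L, 2), Mul(1, L)), Add(L, Mul(-1, L))) = Add(Add(Pow(L, 2), L), 0) = Add(Add(L, Pow(L, 2)), 0) = Add(L, Pow(L, 2)))
Add(Mul(-461, 447), Function('P')(11)) = Add(Mul(-461, 447), Mul(11, Add(1, 11))) = Add(-206067, Mul(11, 12)) = Add(-206067, 132) = -205935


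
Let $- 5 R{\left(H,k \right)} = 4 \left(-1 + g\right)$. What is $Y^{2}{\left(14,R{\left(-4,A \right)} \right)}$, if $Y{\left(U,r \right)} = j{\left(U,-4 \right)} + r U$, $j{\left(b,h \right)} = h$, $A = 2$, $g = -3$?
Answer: $\frac{41616}{25} \approx 1664.6$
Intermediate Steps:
$R{\left(H,k \right)} = \frac{16}{5}$ ($R{\left(H,k \right)} = - \frac{4 \left(-1 - 3\right)}{5} = - \frac{4 \left(-4\right)}{5} = \left(- \frac{1}{5}\right) \left(-16\right) = \frac{16}{5}$)
$Y{\left(U,r \right)} = -4 + U r$ ($Y{\left(U,r \right)} = -4 + r U = -4 + U r$)
$Y^{2}{\left(14,R{\left(-4,A \right)} \right)} = \left(-4 + 14 \cdot \frac{16}{5}\right)^{2} = \left(-4 + \frac{224}{5}\right)^{2} = \left(\frac{204}{5}\right)^{2} = \frac{41616}{25}$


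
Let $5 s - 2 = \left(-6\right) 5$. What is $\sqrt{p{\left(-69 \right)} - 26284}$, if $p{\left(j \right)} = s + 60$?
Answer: $\frac{6 i \sqrt{18215}}{5} \approx 161.96 i$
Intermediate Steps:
$s = - \frac{28}{5}$ ($s = \frac{2}{5} + \frac{\left(-6\right) 5}{5} = \frac{2}{5} + \frac{1}{5} \left(-30\right) = \frac{2}{5} - 6 = - \frac{28}{5} \approx -5.6$)
$p{\left(j \right)} = \frac{272}{5}$ ($p{\left(j \right)} = - \frac{28}{5} + 60 = \frac{272}{5}$)
$\sqrt{p{\left(-69 \right)} - 26284} = \sqrt{\frac{272}{5} - 26284} = \sqrt{- \frac{131148}{5}} = \frac{6 i \sqrt{18215}}{5}$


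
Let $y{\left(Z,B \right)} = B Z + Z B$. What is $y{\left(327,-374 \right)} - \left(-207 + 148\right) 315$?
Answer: $-226011$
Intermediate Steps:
$y{\left(Z,B \right)} = 2 B Z$ ($y{\left(Z,B \right)} = B Z + B Z = 2 B Z$)
$y{\left(327,-374 \right)} - \left(-207 + 148\right) 315 = 2 \left(-374\right) 327 - \left(-207 + 148\right) 315 = -244596 - \left(-59\right) 315 = -244596 - -18585 = -244596 + 18585 = -226011$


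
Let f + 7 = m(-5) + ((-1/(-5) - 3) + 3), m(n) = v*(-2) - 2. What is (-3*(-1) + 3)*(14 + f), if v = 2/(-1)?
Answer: 276/5 ≈ 55.200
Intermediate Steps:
v = -2 (v = 2*(-1) = -2)
m(n) = 2 (m(n) = -2*(-2) - 2 = 4 - 2 = 2)
f = -24/5 (f = -7 + (2 + ((-1/(-5) - 3) + 3)) = -7 + (2 + ((-1*(-⅕) - 3) + 3)) = -7 + (2 + ((⅕ - 3) + 3)) = -7 + (2 + (-14/5 + 3)) = -7 + (2 + ⅕) = -7 + 11/5 = -24/5 ≈ -4.8000)
(-3*(-1) + 3)*(14 + f) = (-3*(-1) + 3)*(14 - 24/5) = (3 + 3)*(46/5) = 6*(46/5) = 276/5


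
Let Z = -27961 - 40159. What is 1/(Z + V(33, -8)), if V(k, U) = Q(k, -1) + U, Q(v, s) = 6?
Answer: -1/68122 ≈ -1.4680e-5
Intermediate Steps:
V(k, U) = 6 + U
Z = -68120
1/(Z + V(33, -8)) = 1/(-68120 + (6 - 8)) = 1/(-68120 - 2) = 1/(-68122) = -1/68122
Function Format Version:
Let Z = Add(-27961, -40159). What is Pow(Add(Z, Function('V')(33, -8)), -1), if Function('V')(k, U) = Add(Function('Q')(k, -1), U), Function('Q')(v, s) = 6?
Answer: Rational(-1, 68122) ≈ -1.4680e-5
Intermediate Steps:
Function('V')(k, U) = Add(6, U)
Z = -68120
Pow(Add(Z, Function('V')(33, -8)), -1) = Pow(Add(-68120, Add(6, -8)), -1) = Pow(Add(-68120, -2), -1) = Pow(-68122, -1) = Rational(-1, 68122)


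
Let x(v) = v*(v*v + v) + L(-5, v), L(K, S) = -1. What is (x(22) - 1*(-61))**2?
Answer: 125260864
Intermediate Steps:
x(v) = -1 + v*(v + v**2) (x(v) = v*(v*v + v) - 1 = v*(v**2 + v) - 1 = v*(v + v**2) - 1 = -1 + v*(v + v**2))
(x(22) - 1*(-61))**2 = ((-1 + 22**2 + 22**3) - 1*(-61))**2 = ((-1 + 484 + 10648) + 61)**2 = (11131 + 61)**2 = 11192**2 = 125260864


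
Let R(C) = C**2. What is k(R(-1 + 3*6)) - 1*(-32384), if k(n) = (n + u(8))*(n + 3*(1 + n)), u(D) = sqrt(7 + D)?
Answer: 367335 + 1159*sqrt(15) ≈ 3.7182e+5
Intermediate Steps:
k(n) = (3 + 4*n)*(n + sqrt(15)) (k(n) = (n + sqrt(7 + 8))*(n + 3*(1 + n)) = (n + sqrt(15))*(n + (3 + 3*n)) = (n + sqrt(15))*(3 + 4*n) = (3 + 4*n)*(n + sqrt(15)))
k(R(-1 + 3*6)) - 1*(-32384) = (3*(-1 + 3*6)**2 + 3*sqrt(15) + 4*((-1 + 3*6)**2)**2 + 4*(-1 + 3*6)**2*sqrt(15)) - 1*(-32384) = (3*(-1 + 18)**2 + 3*sqrt(15) + 4*((-1 + 18)**2)**2 + 4*(-1 + 18)**2*sqrt(15)) + 32384 = (3*17**2 + 3*sqrt(15) + 4*(17**2)**2 + 4*17**2*sqrt(15)) + 32384 = (3*289 + 3*sqrt(15) + 4*289**2 + 4*289*sqrt(15)) + 32384 = (867 + 3*sqrt(15) + 4*83521 + 1156*sqrt(15)) + 32384 = (867 + 3*sqrt(15) + 334084 + 1156*sqrt(15)) + 32384 = (334951 + 1159*sqrt(15)) + 32384 = 367335 + 1159*sqrt(15)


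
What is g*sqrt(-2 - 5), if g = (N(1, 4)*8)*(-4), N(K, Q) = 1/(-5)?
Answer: 32*I*sqrt(7)/5 ≈ 16.933*I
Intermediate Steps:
N(K, Q) = -1/5
g = 32/5 (g = -1/5*8*(-4) = -8/5*(-4) = 32/5 ≈ 6.4000)
g*sqrt(-2 - 5) = 32*sqrt(-2 - 5)/5 = 32*sqrt(-7)/5 = 32*(I*sqrt(7))/5 = 32*I*sqrt(7)/5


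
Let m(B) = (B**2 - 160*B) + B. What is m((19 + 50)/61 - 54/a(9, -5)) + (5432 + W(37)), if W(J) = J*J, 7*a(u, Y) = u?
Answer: 55701177/3721 ≈ 14969.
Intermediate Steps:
a(u, Y) = u/7
m(B) = B**2 - 159*B
W(J) = J**2
m((19 + 50)/61 - 54/a(9, -5)) + (5432 + W(37)) = ((19 + 50)/61 - 54/((1/7)*9))*(-159 + ((19 + 50)/61 - 54/((1/7)*9))) + (5432 + 37**2) = (69*(1/61) - 54/9/7)*(-159 + (69*(1/61) - 54/9/7)) + (5432 + 1369) = (69/61 - 54*7/9)*(-159 + (69/61 - 54*7/9)) + 6801 = (69/61 - 42)*(-159 + (69/61 - 42)) + 6801 = -2493*(-159 - 2493/61)/61 + 6801 = -2493/61*(-12192/61) + 6801 = 30394656/3721 + 6801 = 55701177/3721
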